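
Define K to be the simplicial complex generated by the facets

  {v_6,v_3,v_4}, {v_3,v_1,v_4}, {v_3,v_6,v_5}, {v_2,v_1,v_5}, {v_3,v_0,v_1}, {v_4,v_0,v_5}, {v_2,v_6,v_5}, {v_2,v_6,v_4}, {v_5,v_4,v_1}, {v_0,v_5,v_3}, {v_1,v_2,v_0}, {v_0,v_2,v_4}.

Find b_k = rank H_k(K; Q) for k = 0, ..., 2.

b_0 = 1, b_1 = 0, b_2 = 0.

Take the total order v_0 < v_1 < v_2 < v_3 < v_4 < v_5 < v_6 on the vertex set. Then K (dimension 2) consists of the simplices:

  0-simplices (7): [v_0], [v_1], [v_2], [v_3], [v_4], [v_5], [v_6]
  1-simplices (18): (18 of them)
  2-simplices (12): (12 of them)

giving chain groups C_0 ≅ Z^7, C_1 ≅ Z^18, C_2 ≅ Z^12.

Boundary ∂_1: C_1 → C_0 sends each edge [p,q] (with p < q) to q − p. For instance
  ∂[v_2,v_4] = [v_4] − [v_2].
This gives a 7×18 integer matrix of rank 6; reducing to Smith normal form yields diagonal entries (1,1,1,1,1,1).

Boundary ∂_2: C_2 → C_1 sends each 2-simplex [p,q,r] to [q,r] − [p,r] + [p,q]. For instance
  ∂[v_0,v_3,v_5] = [v_3,v_5] − [v_0,v_5] + [v_0,v_3],
  ∂[v_0,v_4,v_5] = [v_4,v_5] − [v_0,v_5] + [v_0,v_4].
As a 18×12 matrix over Z this has rank 12, with invariant factors (1,1,1,1,1,1,1,1,1,1,1,2).

Now H_k = ker ∂_k / im ∂_{k+1}, so:

  H_0: rank C_0 − rank ∂_1 = 7 − 6 = 1, and the invariant factors of ∂_1 are all 1, so H_0 ≅ Z.
  H_1: rank ker ∂_1 − rank ∂_2 = (18 − 6) − 12 = 0, and ∂_2 has invariant factor 2 > 1, so H_1 ≅ Z/2.
  H_2: rank ker ∂_2 − rank ∂_3 = (12 − 12) − 0 = 0, and there is no ∂_3, so H_2 ≅ 0.

Hence the Betti numbers are b_0 = 1, b_1 = 0, b_2 = 0.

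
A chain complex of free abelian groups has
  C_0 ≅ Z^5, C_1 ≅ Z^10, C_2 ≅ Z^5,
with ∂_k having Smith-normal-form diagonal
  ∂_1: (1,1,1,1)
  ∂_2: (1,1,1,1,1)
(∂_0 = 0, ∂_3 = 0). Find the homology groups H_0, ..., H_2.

H_0 = Z,  H_1 = Z,  H_2 = 0.

H_0: b_0 = 5 − 0 − 4 = 1; torsion from ∂_1 factors > 1: none. So H_0 = Z.
H_1: b_1 = 10 − 4 − 5 = 1; torsion from ∂_2 factors > 1: none. So H_1 = Z.
H_2: b_2 = 5 − 5 − 0 = 0; torsion from ∂_3 factors > 1: none. So H_2 = 0.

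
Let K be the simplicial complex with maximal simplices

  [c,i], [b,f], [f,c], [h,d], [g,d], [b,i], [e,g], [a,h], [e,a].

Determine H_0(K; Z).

We work with the vertex ordering a < b < c < d < e < f < g < h < i. The simplices of K, each written with vertices in increasing order, are:

  0-simplices (9): a, b, c, d, e, f, g, h, i
  1-simplices (9): ae, ah, bf, bi, cf, ci, dg, dh, eg

Hence C_0 ≅ Z^9, C_1 ≅ Z^9.

∂_1: C_1 → C_0 maps an edge to its endpoints' difference, ∂[p,q] = q − p. For instance
  ∂bi = i − b.
The 9×9 boundary matrix has rank 7 and Smith normal form diag(1,1,1,1,1,1,1).

Reading off H_k = ker ∂_k / im ∂_{k+1}:

  H_0: rank C_0 − rank ∂_1 = 9 − 7 = 2, and the invariant factors of ∂_1 are all 1, so H_0 ≅ Z^2.

H_0 = Z^2.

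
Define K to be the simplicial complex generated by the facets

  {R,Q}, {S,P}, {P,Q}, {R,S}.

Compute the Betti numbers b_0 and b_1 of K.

Order the vertices as P < Q < R < S. Listing each simplex with vertices in this order, K has dimension 1 with simplices:

  0-simplices (4): P, Q, R, S
  1-simplices (4): PQ, PS, QR, RS

Hence C_0 ≅ Z^4, C_1 ≅ Z^4.

∂_1: C_1 → C_0 is given by ∂[p,q] = [q] − [p]. For instance
  ∂RS = S − R.
As a 4×4 matrix over Z this has rank 3, with invariant factors (1,1,1).

Computing H_k = (kernel of ∂_k) / (image of ∂_{k+1}):

  H_0: rank C_0 − rank ∂_1 = 4 − 3 = 1, and the invariant factors of ∂_1 are all 1, so H_0 = Z.
  H_1: rank ker ∂_1 − rank ∂_2 = (4 − 3) − 0 = 1, and there is no ∂_2, so H_1 = Z.

Hence the Betti numbers are b_0 = 1, b_1 = 1.

b_0 = 1, b_1 = 1.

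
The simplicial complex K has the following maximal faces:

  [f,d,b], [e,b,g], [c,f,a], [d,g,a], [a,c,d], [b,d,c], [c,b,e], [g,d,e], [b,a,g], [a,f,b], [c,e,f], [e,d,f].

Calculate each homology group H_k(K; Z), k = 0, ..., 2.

H_0 ≅ Z,  H_1 ≅ Z_2,  H_2 = 0.

Fix the vertex order a < b < c < d < e < f < g and write every simplex with vertices in increasing order. Then dim K = 2 and the simplices of K are:

  0-simplices (7): a, b, c, d, e, f, g
  1-simplices (18): ab, ac, ad, af, ag, bc, bd, be, bf, bg, cd, ce, cf, de, df, dg, ef, eg
  2-simplices (12): abf, abg, acd, acf, adg, bcd, bce, bdf, beg, cef, def, deg

so the chain groups are C_0 ≅ Z^7, C_1 ≅ Z^18, C_2 ≅ Z^12.

The boundary map ∂_1: C_1 → C_0 is given by ∂[p,q] = [q] − [p]. For instance
  ∂de = e − d.
As a 7×18 matrix over Z this has rank 6, with invariant factors (1,1,1,1,1,1).

Boundary ∂_2: C_2 → C_1 acts by ∂[p,q,r] = [q,r] − [p,r] + [p,q]. For instance
  ∂bce = ce − be + bc,
  ∂def = ef − df + de.
This gives a 18×12 integer matrix of rank 12; reducing to Smith normal form yields diagonal entries (1,1,1,1,1,1,1,1,1,1,1,2).

Now H_k = ker ∂_k / im ∂_{k+1}, so:

  H_0: rank C_0 − rank ∂_1 = 7 − 6 = 1, and the invariant factors of ∂_1 are all 1, so H_0 = Z.
  H_1: rank ker ∂_1 − rank ∂_2 = (18 − 6) − 12 = 0, and ∂_2 has invariant factor 2 > 1, so H_1 = Z_2.
  H_2: rank ker ∂_2 − rank ∂_3 = (12 − 12) − 0 = 0, and there is no ∂_3, so H_2 = 0.

As a check, the Euler characteristic is 7 − 18 + 12 = 1, which agrees with 1 − 0 + 0 = 1.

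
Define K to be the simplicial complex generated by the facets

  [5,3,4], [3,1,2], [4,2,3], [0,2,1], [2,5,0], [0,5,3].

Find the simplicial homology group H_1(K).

H_1 ≅ Z.

Take the total order 0 < 1 < 2 < 3 < 4 < 5 on the vertex set. Then K (dimension 2) consists of the simplices:

  0-simplices (6): [0], [1], [2], [3], [4], [5]
  1-simplices (12): [0,1], [0,2], [0,3], [0,5], [1,2], [1,3], [2,3], [2,4], [2,5], [3,4], [3,5], [4,5]
  2-simplices (6): [0,1,2], [0,2,5], [0,3,5], [1,2,3], [2,3,4], [3,4,5]

giving chain groups C_0 ≅ Z^6, C_1 ≅ Z^12, C_2 ≅ Z^6.

The boundary map ∂_1: C_1 → C_0 maps an edge to its endpoints' difference, ∂[p,q] = q − p. For instance
  ∂[0,1] = [1] − [0].
The resulting 6×12 matrix has rank 5, and its Smith normal form has invariant factors (1,1,1,1,1).

∂_2: C_2 → C_1 maps a triangle to the signed sum of its edges. For instance
  ∂[1,2,3] = [2,3] − [1,3] + [1,2],
  ∂[0,3,5] = [3,5] − [0,5] + [0,3].
As a 12×6 matrix over Z this has rank 6, with invariant factors (1,1,1,1,1,1).

Now H_k = ker ∂_k / im ∂_{k+1}, so:

  H_1: rank ker ∂_1 − rank ∂_2 = (12 − 5) − 6 = 1, and the invariant factors of ∂_2 are all 1, so H_1 ≅ Z.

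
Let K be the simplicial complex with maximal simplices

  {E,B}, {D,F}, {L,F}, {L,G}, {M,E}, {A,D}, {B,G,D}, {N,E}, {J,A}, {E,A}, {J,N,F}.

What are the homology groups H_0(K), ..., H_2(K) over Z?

We work with the vertex ordering A < B < D < E < F < G < J < L < M < N. The simplices of K, each written with vertices in increasing order, are:

  0-simplices (10): A, B, D, E, F, G, J, L, M, N
  1-simplices (15): AD, AE, AJ, BD, BE, BG, DF, DG, EM, EN, FJ, FL, FN, GL, JN
  2-simplices (2): BDG, FJN

so the chain groups are C_0 ≅ Z^10, C_1 ≅ Z^15, C_2 ≅ Z^2.

∂_1: C_1 → C_0 maps an edge to its endpoints' difference, ∂[p,q] = q − p.
As a 10×15 matrix over Z this has rank 9, with invariant factors (1,1,1,1,1,1,1,1,1).

Boundary ∂_2: C_2 → C_1 acts by ∂[p,q,r] = [q,r] − [p,r] + [p,q]. For instance
  ∂FJN = JN − FN + FJ,
  ∂BDG = DG − BG + BD.
The 15×2 boundary matrix has rank 2 and Smith normal form diag(1,1).

From H_k ≅ ker(∂_k) / im(∂_{k+1}) we obtain:

  H_0: rank C_0 − rank ∂_1 = 10 − 9 = 1, and the invariant factors of ∂_1 are all 1, so H_0 = Z.
  H_1: rank ker ∂_1 − rank ∂_2 = (15 − 9) − 2 = 4, and the invariant factors of ∂_2 are all 1, so H_1 = Z^4.
  H_2: rank ker ∂_2 − rank ∂_3 = (2 − 2) − 0 = 0, and there is no ∂_3, so H_2 = 0.

H_0 = Z,  H_1 = Z^4,  H_2 = 0.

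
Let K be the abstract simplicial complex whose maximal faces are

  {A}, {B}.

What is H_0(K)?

H_0 ≅ Z^2.

Order the vertices as A < B. Listing each simplex with vertices in this order, K has dimension 0 with simplices:

  0-simplices (2): A, B

giving chain groups C_0 ≅ Z^2.

From H_k ≅ ker(∂_k) / im(∂_{k+1}) we obtain:

  H_0: rank C_0 − rank ∂_1 = 2 − 0 = 2, and there is no ∂_1, so H_0 ≅ Z^2.

(K is a triangulation of a set of 2 points.)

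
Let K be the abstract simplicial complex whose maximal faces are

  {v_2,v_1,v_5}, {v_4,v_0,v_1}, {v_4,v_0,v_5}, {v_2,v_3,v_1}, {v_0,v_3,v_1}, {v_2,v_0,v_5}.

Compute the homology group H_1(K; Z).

Order the vertices as v_0 < v_1 < v_2 < v_3 < v_4 < v_5. Listing each simplex with vertices in this order, K has dimension 2 with simplices:

  0-simplices (6): [v_0], [v_1], [v_2], [v_3], [v_4], [v_5]
  1-simplices (12): [v_0,v_1], [v_0,v_2], [v_0,v_3], [v_0,v_4], [v_0,v_5], [v_1,v_2], [v_1,v_3], [v_1,v_4], [v_1,v_5], [v_2,v_3], [v_2,v_5], [v_4,v_5]
  2-simplices (6): [v_0,v_1,v_3], [v_0,v_1,v_4], [v_0,v_2,v_5], [v_0,v_4,v_5], [v_1,v_2,v_3], [v_1,v_2,v_5]

so the chain groups are C_0 ≅ Z^6, C_1 ≅ Z^12, C_2 ≅ Z^6.

Boundary ∂_1: C_1 → C_0 is given by ∂[p,q] = [q] − [p].
This gives a 6×12 integer matrix of rank 5; reducing to Smith normal form yields diagonal entries (1,1,1,1,1).

The boundary map ∂_2: C_2 → C_1 acts by ∂[p,q,r] = [q,r] − [p,r] + [p,q]. For instance
  ∂[v_0,v_4,v_5] = [v_4,v_5] − [v_0,v_5] + [v_0,v_4],
  ∂[v_0,v_1,v_3] = [v_1,v_3] − [v_0,v_3] + [v_0,v_1].
This gives a 12×6 integer matrix of rank 6; reducing to Smith normal form yields diagonal entries (1,1,1,1,1,1).

From H_k ≅ ker(∂_k) / im(∂_{k+1}) we obtain:

  H_1: rank ker ∂_1 − rank ∂_2 = (12 − 5) − 6 = 1, and the invariant factors of ∂_2 are all 1, so H_1 ≅ Z.

(K is a triangulation of the cylinder S^1 x I.)

H_1 ≅ Z.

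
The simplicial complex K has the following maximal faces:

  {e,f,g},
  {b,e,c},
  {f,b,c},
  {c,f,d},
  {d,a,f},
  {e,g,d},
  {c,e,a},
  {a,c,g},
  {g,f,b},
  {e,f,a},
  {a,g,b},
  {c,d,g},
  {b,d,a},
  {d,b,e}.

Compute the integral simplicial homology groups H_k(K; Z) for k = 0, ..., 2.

Order the vertices as a < b < c < d < e < f < g. Listing each simplex with vertices in this order, K has dimension 2 with simplices:

  0-simplices (7): a, b, c, d, e, f, g
  1-simplices (21): ab, ac, ad, ae, af, ag, bc, bd, be, bf, bg, cd, ce, cf, cg, de, df, dg, ef, eg, fg
  2-simplices (14): abd, abg, ace, acg, adf, aef, bce, bcf, bde, bfg, cdf, cdg, deg, efg

giving chain groups C_0 ≅ Z^7, C_1 ≅ Z^21, C_2 ≅ Z^14.

∂_1: C_1 → C_0 maps an edge to its endpoints' difference, ∂[p,q] = q − p. For instance
  ∂dg = g − d.
This gives a 7×21 integer matrix of rank 6; reducing to Smith normal form yields diagonal entries (1,1,1,1,1,1).

The boundary map ∂_2: C_2 → C_1 sends each 2-simplex [p,q,r] to [q,r] − [p,r] + [p,q]. For instance
  ∂cdf = df − cf + cd,
  ∂efg = fg − eg + ef.
The resulting 21×14 matrix has rank 13, and its Smith normal form has invariant factors (1,1,1,1,1,1,1,1,1,1,1,1,1).

From H_k ≅ ker(∂_k) / im(∂_{k+1}) we obtain:

  H_0: rank C_0 − rank ∂_1 = 7 − 6 = 1, and the invariant factors of ∂_1 are all 1, so H_0 = Z.
  H_1: rank ker ∂_1 − rank ∂_2 = (21 − 6) − 13 = 2, and the invariant factors of ∂_2 are all 1, so H_1 = Z^2.
  H_2: rank ker ∂_2 − rank ∂_3 = (14 − 13) − 0 = 1, and there is no ∂_3, so H_2 = Z.

As a check, the Euler characteristic is 7 − 21 + 14 = 0, which agrees with 1 − 2 + 1 = 0.

H_0 ≅ Z,  H_1 ≅ Z^2,  H_2 ≅ Z.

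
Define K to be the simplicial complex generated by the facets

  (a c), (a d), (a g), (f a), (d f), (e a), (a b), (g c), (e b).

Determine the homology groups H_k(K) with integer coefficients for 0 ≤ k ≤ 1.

Fix the vertex order a < b < c < d < e < f < g and write every simplex with vertices in increasing order. Then dim K = 1 and the simplices of K are:

  0-simplices (7): a, b, c, d, e, f, g
  1-simplices (9): ab, ac, ad, ae, af, ag, be, cg, df

giving chain groups C_0 ≅ Z^7, C_1 ≅ Z^9.

∂_1: C_1 → C_0 sends each edge [p,q] (with p < q) to q − p.
This gives a 7×9 integer matrix of rank 6; reducing to Smith normal form yields diagonal entries (1,1,1,1,1,1).

From H_k ≅ ker(∂_k) / im(∂_{k+1}) we obtain:

  H_0: rank C_0 − rank ∂_1 = 7 − 6 = 1, and the invariant factors of ∂_1 are all 1, so H_0 = Z.
  H_1: rank ker ∂_1 − rank ∂_2 = (9 − 6) − 0 = 3, and there is no ∂_2, so H_1 = Z^3.

As a check, the Euler characteristic is 7 − 9 = -2, which agrees with 1 − 3 = -2.
(K is a triangulation of a wedge of 3 circles.)

H_0 ≅ Z,  H_1 ≅ Z^3.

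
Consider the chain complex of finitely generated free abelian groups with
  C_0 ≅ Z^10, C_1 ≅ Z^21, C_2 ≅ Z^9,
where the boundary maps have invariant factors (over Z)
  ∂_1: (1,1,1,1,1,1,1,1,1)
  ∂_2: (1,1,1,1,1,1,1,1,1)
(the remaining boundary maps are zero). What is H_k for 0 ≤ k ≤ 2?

H_0: b_0 = 10 − 0 − 9 = 1; torsion from ∂_1 factors > 1: none. So H_0 = Z.
H_1: b_1 = 21 − 9 − 9 = 3; torsion from ∂_2 factors > 1: none. So H_1 = Z^3.
H_2: b_2 = 9 − 9 − 0 = 0; torsion from ∂_3 factors > 1: none. So H_2 = 0.

H_0 = Z,  H_1 = Z^3,  H_2 = 0.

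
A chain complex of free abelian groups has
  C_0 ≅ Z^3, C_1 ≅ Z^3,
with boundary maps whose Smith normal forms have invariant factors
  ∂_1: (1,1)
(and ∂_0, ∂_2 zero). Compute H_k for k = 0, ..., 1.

H_0: b_0 = 3 − 0 − 2 = 1; torsion from ∂_1 factors > 1: none. So H_0 = Z.
H_1: b_1 = 3 − 2 − 0 = 1; torsion from ∂_2 factors > 1: none. So H_1 = Z.

H_0 = Z,  H_1 = Z.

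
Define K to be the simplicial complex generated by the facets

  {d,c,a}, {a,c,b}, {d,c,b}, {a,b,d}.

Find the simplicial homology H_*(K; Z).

H_0 ≅ Z,  H_1 = 0,  H_2 ≅ Z.

We work with the vertex ordering a < b < c < d. The simplices of K, each written with vertices in increasing order, are:

  0-simplices (4): a, b, c, d
  1-simplices (6): ab, ac, ad, bc, bd, cd
  2-simplices (4): abc, abd, acd, bcd

Hence C_0 ≅ Z^4, C_1 ≅ Z^6, C_2 ≅ Z^4.

Boundary ∂_1: C_1 → C_0 is given by ∂[p,q] = [q] − [p]. For instance
  ∂ad = d − a.
The resulting 4×6 matrix has rank 3, and its Smith normal form has invariant factors (1,1,1).

Boundary ∂_2: C_2 → C_1 maps a triangle to the signed sum of its edges. For instance
  ∂bcd = cd − bd + bc,
  ∂abd = bd − ad + ab.
The 6×4 boundary matrix has rank 3 and Smith normal form diag(1,1,1).

Now H_k = ker ∂_k / im ∂_{k+1}, so:

  H_0: rank C_0 − rank ∂_1 = 4 − 3 = 1, and the invariant factors of ∂_1 are all 1, so H_0 = Z.
  H_1: rank ker ∂_1 − rank ∂_2 = (6 − 3) − 3 = 0, and the invariant factors of ∂_2 are all 1, so H_1 = 0.
  H_2: rank ker ∂_2 − rank ∂_3 = (4 − 3) − 0 = 1, and there is no ∂_3, so H_2 = Z.

As a check, the Euler characteristic is 4 − 6 + 4 = 2, which agrees with 1 − 0 + 1 = 2.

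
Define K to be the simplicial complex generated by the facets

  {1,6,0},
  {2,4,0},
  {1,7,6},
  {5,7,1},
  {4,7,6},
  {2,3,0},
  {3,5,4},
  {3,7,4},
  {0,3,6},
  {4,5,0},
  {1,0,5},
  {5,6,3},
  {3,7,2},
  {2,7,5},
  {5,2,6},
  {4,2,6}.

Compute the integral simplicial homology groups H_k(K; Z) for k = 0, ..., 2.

H_0 = Z,  H_1 = Z^2,  H_2 = Z.

Take the total order 0 < 1 < 2 < 3 < 4 < 5 < 6 < 7 on the vertex set. Then K (dimension 2) consists of the simplices:

  0-simplices (8): [0], [1], [2], [3], [4], [5], [6], [7]
  1-simplices (24): (24 of them)
  2-simplices (16): [0,1,5], [0,1,6], [0,2,3], [0,2,4], [0,3,6], [0,4,5], [1,5,7], [1,6,7], [2,3,7], [2,4,6], [2,5,6], [2,5,7], [3,4,5], [3,4,7], [3,5,6], [4,6,7]

so the chain groups are C_0 ≅ Z^8, C_1 ≅ Z^24, C_2 ≅ Z^16.

The boundary map ∂_1: C_1 → C_0 sends each edge [p,q] (with p < q) to q − p. For instance
  ∂[1,6] = [6] − [1].
This gives a 8×24 integer matrix of rank 7; reducing to Smith normal form yields diagonal entries (1,1,1,1,1,1,1).

∂_2: C_2 → C_1 sends each 2-simplex [p,q,r] to [q,r] − [p,r] + [p,q]. For instance
  ∂[1,5,7] = [5,7] − [1,7] + [1,5],
  ∂[2,4,6] = [4,6] − [2,6] + [2,4].
The resulting 24×16 matrix has rank 15, and its Smith normal form has invariant factors (1,1,1,1,1,1,1,1,1,1,1,1,1,1,1).

Reading off H_k = ker ∂_k / im ∂_{k+1}:

  H_0: rank C_0 − rank ∂_1 = 8 − 7 = 1, and the invariant factors of ∂_1 are all 1, so H_0 ≅ Z.
  H_1: rank ker ∂_1 − rank ∂_2 = (24 − 7) − 15 = 2, and the invariant factors of ∂_2 are all 1, so H_1 ≅ Z^2.
  H_2: rank ker ∂_2 − rank ∂_3 = (16 − 15) − 0 = 1, and there is no ∂_3, so H_2 ≅ Z.

(K is a triangulation of the torus T^2.)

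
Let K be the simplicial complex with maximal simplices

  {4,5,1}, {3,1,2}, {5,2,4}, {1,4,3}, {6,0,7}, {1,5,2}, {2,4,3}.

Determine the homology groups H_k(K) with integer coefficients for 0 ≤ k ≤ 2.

Take the total order 0 < 1 < 2 < 3 < 4 < 5 < 6 < 7 on the vertex set. Then K (dimension 2) consists of the simplices:

  0-simplices (8): [0], [1], [2], [3], [4], [5], [6], [7]
  1-simplices (12): [0,6], [0,7], [1,2], [1,3], [1,4], [1,5], [2,3], [2,4], [2,5], [3,4], [4,5], [6,7]
  2-simplices (7): [0,6,7], [1,2,3], [1,2,5], [1,3,4], [1,4,5], [2,3,4], [2,4,5]

giving chain groups C_0 ≅ Z^8, C_1 ≅ Z^12, C_2 ≅ Z^7.

∂_1: C_1 → C_0 is given by ∂[p,q] = [q] − [p].
As a 8×12 matrix over Z this has rank 6, with invariant factors (1,1,1,1,1,1).

∂_2: C_2 → C_1 maps a triangle to the signed sum of its edges. For instance
  ∂[2,3,4] = [3,4] − [2,4] + [2,3],
  ∂[1,3,4] = [3,4] − [1,4] + [1,3].
This gives a 12×7 integer matrix of rank 6; reducing to Smith normal form yields diagonal entries (1,1,1,1,1,1).

Reading off H_k = ker ∂_k / im ∂_{k+1}:

  H_0: rank C_0 − rank ∂_1 = 8 − 6 = 2, and the invariant factors of ∂_1 are all 1, so H_0 = Z^2.
  H_1: rank ker ∂_1 − rank ∂_2 = (12 − 6) − 6 = 0, and the invariant factors of ∂_2 are all 1, so H_1 = 0.
  H_2: rank ker ∂_2 − rank ∂_3 = (7 − 6) − 0 = 1, and there is no ∂_3, so H_2 = Z.

(K is a triangulation of the disjoint union of the 2-simplex and the 2-sphere S^2.)

H_0 ≅ Z^2,  H_1 = 0,  H_2 ≅ Z.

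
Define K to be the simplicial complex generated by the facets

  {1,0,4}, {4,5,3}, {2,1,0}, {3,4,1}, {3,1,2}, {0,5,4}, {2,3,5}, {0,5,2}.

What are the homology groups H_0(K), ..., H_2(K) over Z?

Take the total order 0 < 1 < 2 < 3 < 4 < 5 on the vertex set. Then K (dimension 2) consists of the simplices:

  0-simplices (6): [0], [1], [2], [3], [4], [5]
  1-simplices (12): [0,1], [0,2], [0,4], [0,5], [1,2], [1,3], [1,4], [2,3], [2,5], [3,4], [3,5], [4,5]
  2-simplices (8): [0,1,2], [0,1,4], [0,2,5], [0,4,5], [1,2,3], [1,3,4], [2,3,5], [3,4,5]

so the chain groups are C_0 ≅ Z^6, C_1 ≅ Z^12, C_2 ≅ Z^8.

∂_1: C_1 → C_0 sends each edge [p,q] (with p < q) to q − p. For instance
  ∂[4,5] = [5] − [4].
The resulting 6×12 matrix has rank 5, and its Smith normal form has invariant factors (1,1,1,1,1).

Boundary ∂_2: C_2 → C_1 acts by ∂[p,q,r] = [q,r] − [p,r] + [p,q]. For instance
  ∂[0,1,2] = [1,2] − [0,2] + [0,1],
  ∂[1,3,4] = [3,4] − [1,4] + [1,3].
As a 12×8 matrix over Z this has rank 7, with invariant factors (1,1,1,1,1,1,1).

Now H_k = ker ∂_k / im ∂_{k+1}, so:

  H_0: rank C_0 − rank ∂_1 = 6 − 5 = 1, and the invariant factors of ∂_1 are all 1, so H_0 = Z.
  H_1: rank ker ∂_1 − rank ∂_2 = (12 − 5) − 7 = 0, and the invariant factors of ∂_2 are all 1, so H_1 = 0.
  H_2: rank ker ∂_2 − rank ∂_3 = (8 − 7) − 0 = 1, and there is no ∂_3, so H_2 = Z.

H_0 ≅ Z,  H_1 = 0,  H_2 ≅ Z.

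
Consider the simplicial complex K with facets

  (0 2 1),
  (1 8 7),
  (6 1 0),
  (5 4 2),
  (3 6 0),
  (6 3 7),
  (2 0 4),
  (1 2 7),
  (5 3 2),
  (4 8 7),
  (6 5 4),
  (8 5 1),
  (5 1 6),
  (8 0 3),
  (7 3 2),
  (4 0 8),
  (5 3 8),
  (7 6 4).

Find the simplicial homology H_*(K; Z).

H_0 = Z,  H_1 = Z^2,  H_2 = Z.

Order the vertices as 0 < 1 < 2 < 3 < 4 < 5 < 6 < 7 < 8. Listing each simplex with vertices in this order, K has dimension 2 with simplices:

  0-simplices (9): [0], [1], [2], [3], [4], [5], [6], [7], [8]
  1-simplices (27): (27 of them)
  2-simplices (18): [0,1,2], [0,1,6], [0,2,4], [0,3,6], [0,3,8], [0,4,8], [1,2,7], [1,5,6], [1,5,8], [1,7,8], [2,3,5], [2,3,7], [2,4,5], [3,5,8], [3,6,7], [4,5,6], [4,6,7], [4,7,8]

Hence C_0 ≅ Z^9, C_1 ≅ Z^27, C_2 ≅ Z^18.

The boundary map ∂_1: C_1 → C_0 sends each edge [p,q] (with p < q) to q − p. For instance
  ∂[6,7] = [7] − [6].
As a 9×27 matrix over Z this has rank 8, with invariant factors (1,1,1,1,1,1,1,1).

Boundary ∂_2: C_2 → C_1 acts by ∂[p,q,r] = [q,r] − [p,r] + [p,q]. For instance
  ∂[4,6,7] = [6,7] − [4,7] + [4,6],
  ∂[0,3,6] = [3,6] − [0,6] + [0,3].
The resulting 27×18 matrix has rank 17, and its Smith normal form has invariant factors (1,1,1,1,1,1,1,1,1,1,1,1,1,1,1,1,1).

From H_k ≅ ker(∂_k) / im(∂_{k+1}) we obtain:

  H_0: rank C_0 − rank ∂_1 = 9 − 8 = 1, and the invariant factors of ∂_1 are all 1, so H_0 = Z.
  H_1: rank ker ∂_1 − rank ∂_2 = (27 − 8) − 17 = 2, and the invariant factors of ∂_2 are all 1, so H_1 = Z^2.
  H_2: rank ker ∂_2 − rank ∂_3 = (18 − 17) − 0 = 1, and there is no ∂_3, so H_2 = Z.

(K is a triangulation of the torus T^2.)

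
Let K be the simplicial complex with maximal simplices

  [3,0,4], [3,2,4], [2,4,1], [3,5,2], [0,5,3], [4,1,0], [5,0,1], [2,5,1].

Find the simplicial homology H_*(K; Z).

H_0 ≅ Z,  H_1 = 0,  H_2 ≅ Z.

We work with the vertex ordering 0 < 1 < 2 < 3 < 4 < 5. The simplices of K, each written with vertices in increasing order, are:

  0-simplices (6): [0], [1], [2], [3], [4], [5]
  1-simplices (12): [0,1], [0,3], [0,4], [0,5], [1,2], [1,4], [1,5], [2,3], [2,4], [2,5], [3,4], [3,5]
  2-simplices (8): [0,1,4], [0,1,5], [0,3,4], [0,3,5], [1,2,4], [1,2,5], [2,3,4], [2,3,5]

giving chain groups C_0 ≅ Z^6, C_1 ≅ Z^12, C_2 ≅ Z^8.

Boundary ∂_1: C_1 → C_0 maps an edge to its endpoints' difference, ∂[p,q] = q − p.
This gives a 6×12 integer matrix of rank 5; reducing to Smith normal form yields diagonal entries (1,1,1,1,1).

Boundary ∂_2: C_2 → C_1 maps a triangle to the signed sum of its edges. For instance
  ∂[0,1,4] = [1,4] − [0,4] + [0,1],
  ∂[0,3,5] = [3,5] − [0,5] + [0,3].
As a 12×8 matrix over Z this has rank 7, with invariant factors (1,1,1,1,1,1,1).

Reading off H_k = ker ∂_k / im ∂_{k+1}:

  H_0: rank C_0 − rank ∂_1 = 6 − 5 = 1, and the invariant factors of ∂_1 are all 1, so H_0 = Z.
  H_1: rank ker ∂_1 − rank ∂_2 = (12 − 5) − 7 = 0, and the invariant factors of ∂_2 are all 1, so H_1 = 0.
  H_2: rank ker ∂_2 − rank ∂_3 = (8 − 7) − 0 = 1, and there is no ∂_3, so H_2 = Z.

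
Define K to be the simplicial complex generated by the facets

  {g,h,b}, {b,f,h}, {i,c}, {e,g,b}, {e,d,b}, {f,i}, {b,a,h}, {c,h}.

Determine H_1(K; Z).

Fix the vertex order a < b < c < d < e < f < g < h < i and write every simplex with vertices in increasing order. Then dim K = 2 and the simplices of K are:

  0-simplices (9): a, b, c, d, e, f, g, h, i
  1-simplices (14): ab, ah, bd, be, bf, bg, bh, ch, ci, de, eg, fh, fi, gh
  2-simplices (5): abh, bde, beg, bfh, bgh

Hence C_0 ≅ Z^9, C_1 ≅ Z^14, C_2 ≅ Z^5.

The boundary map ∂_1: C_1 → C_0 is given by ∂[p,q] = [q] − [p].
As a 9×14 matrix over Z this has rank 8, with invariant factors (1,1,1,1,1,1,1,1).

The boundary map ∂_2: C_2 → C_1 maps a triangle to the signed sum of its edges. For instance
  ∂bde = de − be + bd,
  ∂abh = bh − ah + ab.
The resulting 14×5 matrix has rank 5, and its Smith normal form has invariant factors (1,1,1,1,1).

Reading off H_k = ker ∂_k / im ∂_{k+1}:

  H_1: rank ker ∂_1 − rank ∂_2 = (14 − 8) − 5 = 1, and the invariant factors of ∂_2 are all 1, so H_1 ≅ Z.

H_1 = Z.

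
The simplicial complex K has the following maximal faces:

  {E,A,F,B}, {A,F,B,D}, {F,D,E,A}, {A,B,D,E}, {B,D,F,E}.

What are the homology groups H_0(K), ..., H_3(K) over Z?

H_0 = Z,  H_1 = 0,  H_2 = 0,  H_3 = Z.

Take the total order A < B < D < E < F on the vertex set. Then K (dimension 3) consists of the simplices:

  0-simplices (5): A, B, D, E, F
  1-simplices (10): AB, AD, AE, AF, BD, BE, BF, DE, DF, EF
  2-simplices (10): ABD, ABE, ABF, ADE, ADF, AEF, BDE, BDF, BEF, DEF
  3-simplices (5): ABDE, ABDF, ABEF, ADEF, BDEF

Hence C_0 ≅ Z^5, C_1 ≅ Z^10, C_2 ≅ Z^10, C_3 ≅ Z^5.

Boundary ∂_1: C_1 → C_0 sends each edge [p,q] (with p < q) to q − p. For instance
  ∂BD = D − B.
As a 5×10 matrix over Z this has rank 4, with invariant factors (1,1,1,1).

Boundary ∂_2: C_2 → C_1 sends each 2-simplex [p,q,r] to [q,r] − [p,r] + [p,q]. For instance
  ∂ABF = BF − AF + AB,
  ∂ABD = BD − AD + AB.
This gives a 10×10 integer matrix of rank 6; reducing to Smith normal form yields diagonal entries (1,1,1,1,1,1).

Boundary ∂_3: C_3 → C_2 sends each 3-simplex σ to the alternating sum Σ_i (−1)^i (σ with its i-th vertex removed). For instance
  ∂BDEF = DEF − BEF + BDF − BDE,
  ∂ABDE = BDE − ADE + ABE − ABD.
The 10×5 boundary matrix has rank 4 and Smith normal form diag(1,1,1,1).

Reading off H_k = ker ∂_k / im ∂_{k+1}:

  H_0: rank C_0 − rank ∂_1 = 5 − 4 = 1, and the invariant factors of ∂_1 are all 1, so H_0 = Z.
  H_1: rank ker ∂_1 − rank ∂_2 = (10 − 4) − 6 = 0, and the invariant factors of ∂_2 are all 1, so H_1 = 0.
  H_2: rank ker ∂_2 − rank ∂_3 = (10 − 6) − 4 = 0, and the invariant factors of ∂_3 are all 1, so H_2 = 0.
  H_3: rank ker ∂_3 − rank ∂_4 = (5 − 4) − 0 = 1, and there is no ∂_4, so H_3 = Z.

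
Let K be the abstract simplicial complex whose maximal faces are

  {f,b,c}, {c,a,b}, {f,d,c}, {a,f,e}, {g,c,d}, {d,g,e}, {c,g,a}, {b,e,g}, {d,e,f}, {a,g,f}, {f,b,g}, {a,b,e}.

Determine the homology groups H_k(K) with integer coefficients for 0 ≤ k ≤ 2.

Fix the vertex order a < b < c < d < e < f < g and write every simplex with vertices in increasing order. Then dim K = 2 and the simplices of K are:

  0-simplices (7): a, b, c, d, e, f, g
  1-simplices (18): ab, ac, ae, af, ag, bc, be, bf, bg, cd, cf, cg, de, df, dg, ef, eg, fg
  2-simplices (12): abc, abe, acg, aef, afg, bcf, beg, bfg, cdf, cdg, def, deg

so the chain groups are C_0 ≅ Z^7, C_1 ≅ Z^18, C_2 ≅ Z^12.

∂_1: C_1 → C_0 sends each edge [p,q] (with p < q) to q − p. For instance
  ∂ac = c − a.
As a 7×18 matrix over Z this has rank 6, with invariant factors (1,1,1,1,1,1).

The boundary map ∂_2: C_2 → C_1 maps a triangle to the signed sum of its edges. For instance
  ∂beg = eg − bg + be,
  ∂cdg = dg − cg + cd.
As a 18×12 matrix over Z this has rank 12, with invariant factors (1,1,1,1,1,1,1,1,1,1,1,2).

Computing H_k = (kernel of ∂_k) / (image of ∂_{k+1}):

  H_0: rank C_0 − rank ∂_1 = 7 − 6 = 1, and the invariant factors of ∂_1 are all 1, so H_0 ≅ Z.
  H_1: rank ker ∂_1 − rank ∂_2 = (18 − 6) − 12 = 0, and ∂_2 has invariant factor 2 > 1, so H_1 ≅ Z/2.
  H_2: rank ker ∂_2 − rank ∂_3 = (12 − 12) − 0 = 0, and there is no ∂_3, so H_2 ≅ 0.

As a check, the Euler characteristic is 7 − 18 + 12 = 1, which agrees with 1 − 0 + 0 = 1.

H_0 ≅ Z,  H_1 ≅ Z/2,  H_2 = 0.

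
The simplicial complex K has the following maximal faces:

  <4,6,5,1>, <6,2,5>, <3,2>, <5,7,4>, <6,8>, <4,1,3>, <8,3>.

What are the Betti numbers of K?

b_0 = 1, b_1 = 2, b_2 = 0, b_3 = 0.

K has 8 vertices, 15 edges, 7 triangles, 1 3-simplex.
rank ∂_0 = 0, rank ∂_1 = 7 ⇒ b_0 = 8 − 0 − 7 = 1; all invariant factors of ∂_1 are 1 so no torsion. So H_0 ≅ Z.
rank ∂_1 = 7, rank ∂_2 = 6 ⇒ b_1 = 15 − 7 − 6 = 2; all invariant factors of ∂_2 are 1 so no torsion. So H_1 ≅ Z^2.
rank ∂_2 = 6, rank ∂_3 = 1 ⇒ b_2 = 7 − 6 − 1 = 0; all invariant factors of ∂_3 are 1 so no torsion. So H_2 ≅ 0.
rank ∂_3 = 1, rank ∂_4 = 0 ⇒ b_3 = 1 − 1 − 0 = 0. So H_3 ≅ 0.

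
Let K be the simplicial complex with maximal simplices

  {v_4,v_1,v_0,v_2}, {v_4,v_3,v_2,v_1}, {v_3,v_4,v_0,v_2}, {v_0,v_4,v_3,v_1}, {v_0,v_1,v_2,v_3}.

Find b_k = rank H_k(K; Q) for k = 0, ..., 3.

We work with the vertex ordering v_0 < v_1 < v_2 < v_3 < v_4. The simplices of K, each written with vertices in increasing order, are:

  0-simplices (5): [v_0], [v_1], [v_2], [v_3], [v_4]
  1-simplices (10): [v_0,v_1], [v_0,v_2], [v_0,v_3], [v_0,v_4], [v_1,v_2], [v_1,v_3], [v_1,v_4], [v_2,v_3], [v_2,v_4], [v_3,v_4]
  2-simplices (10): [v_0,v_1,v_2], [v_0,v_1,v_3], [v_0,v_1,v_4], [v_0,v_2,v_3], [v_0,v_2,v_4], [v_0,v_3,v_4], [v_1,v_2,v_3], [v_1,v_2,v_4], [v_1,v_3,v_4], [v_2,v_3,v_4]
  3-simplices (5): [v_0,v_1,v_2,v_3], [v_0,v_1,v_2,v_4], [v_0,v_1,v_3,v_4], [v_0,v_2,v_3,v_4], [v_1,v_2,v_3,v_4]

Hence C_0 ≅ Z^5, C_1 ≅ Z^10, C_2 ≅ Z^10, C_3 ≅ Z^5.

Boundary ∂_1: C_1 → C_0 is given by ∂[p,q] = [q] − [p].
The resulting 5×10 matrix has rank 4, and its Smith normal form has invariant factors (1,1,1,1).

Boundary ∂_2: C_2 → C_1 maps a triangle to the signed sum of its edges. For instance
  ∂[v_0,v_1,v_2] = [v_1,v_2] − [v_0,v_2] + [v_0,v_1],
  ∂[v_0,v_1,v_4] = [v_1,v_4] − [v_0,v_4] + [v_0,v_1].
The 10×10 boundary matrix has rank 6 and Smith normal form diag(1,1,1,1,1,1).

Boundary ∂_3: C_3 → C_2 sends each 3-simplex σ to the alternating sum Σ_i (−1)^i (σ with its i-th vertex removed). For instance
  ∂[v_0,v_2,v_3,v_4] = [v_2,v_3,v_4] − [v_0,v_3,v_4] + [v_0,v_2,v_4] − [v_0,v_2,v_3],
  ∂[v_0,v_1,v_3,v_4] = [v_1,v_3,v_4] − [v_0,v_3,v_4] + [v_0,v_1,v_4] − [v_0,v_1,v_3].
The resulting 10×5 matrix has rank 4, and its Smith normal form has invariant factors (1,1,1,1).

Computing H_k = (kernel of ∂_k) / (image of ∂_{k+1}):

  H_0: rank C_0 − rank ∂_1 = 5 − 4 = 1, and the invariant factors of ∂_1 are all 1, so H_0 ≅ Z.
  H_1: rank ker ∂_1 − rank ∂_2 = (10 − 4) − 6 = 0, and the invariant factors of ∂_2 are all 1, so H_1 ≅ 0.
  H_2: rank ker ∂_2 − rank ∂_3 = (10 − 6) − 4 = 0, and the invariant factors of ∂_3 are all 1, so H_2 ≅ 0.
  H_3: rank ker ∂_3 − rank ∂_4 = (5 − 4) − 0 = 1, and there is no ∂_4, so H_3 ≅ Z.

As a check, the Euler characteristic is 5 − 10 + 10 − 5 = 0, which agrees with 1 − 0 + 0 − 1 = 0.

Hence the Betti numbers are b_0 = 1, b_1 = 0, b_2 = 0, b_3 = 1.

b_0 = 1, b_1 = 0, b_2 = 0, b_3 = 1.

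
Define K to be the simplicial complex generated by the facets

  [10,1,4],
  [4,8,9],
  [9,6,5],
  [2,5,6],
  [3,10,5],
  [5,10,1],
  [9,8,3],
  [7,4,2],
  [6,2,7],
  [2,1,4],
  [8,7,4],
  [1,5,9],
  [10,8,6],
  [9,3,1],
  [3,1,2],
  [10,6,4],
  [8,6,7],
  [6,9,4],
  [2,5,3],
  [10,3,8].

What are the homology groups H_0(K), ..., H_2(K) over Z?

H_0 = Z,  H_1 = Z ⊕ Z/2,  H_2 = 0.

K has 10 vertices, 30 edges, 20 triangles.
rank ∂_0 = 0, rank ∂_1 = 9 ⇒ b_0 = 10 − 0 − 9 = 1; all invariant factors of ∂_1 are 1 so no torsion. So H_0 = Z.
rank ∂_1 = 9, rank ∂_2 = 20 ⇒ b_1 = 30 − 9 − 20 = 1; ∂_2 has invariant factor(s) [2] giving torsion. So H_1 = Z ⊕ Z/2.
rank ∂_2 = 20, rank ∂_3 = 0 ⇒ b_2 = 20 − 20 − 0 = 0. So H_2 = 0.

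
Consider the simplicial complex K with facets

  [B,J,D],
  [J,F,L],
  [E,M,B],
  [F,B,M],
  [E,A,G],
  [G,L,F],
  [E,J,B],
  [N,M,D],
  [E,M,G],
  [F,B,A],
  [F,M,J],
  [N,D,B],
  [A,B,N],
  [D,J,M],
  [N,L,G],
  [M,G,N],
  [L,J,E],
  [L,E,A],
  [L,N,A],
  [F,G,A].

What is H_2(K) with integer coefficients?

We work with the vertex ordering A < B < D < E < F < G < J < L < M < N. The simplices of K, each written with vertices in increasing order, are:

  0-simplices (10): A, B, D, E, F, G, J, L, M, N
  1-simplices (30): AB, AE, AF, AG, AL, AN, BD, BE, BF, BJ, BM, BN, DJ, DM, DN, EG, EJ, EL, EM, FG, FJ, FL, FM, GL, GM, GN, JL, JM, LN, MN
  2-simplices (20): ABF, ABN, AEG, AEL, AFG, ALN, BDJ, BDN, BEJ, BEM, BFM, DJM, DMN, EGM, EJL, FGL, FJL, FJM, GLN, GMN

giving chain groups C_0 ≅ Z^10, C_1 ≅ Z^30, C_2 ≅ Z^20.

∂_1: C_1 → C_0 is given by ∂[p,q] = [q] − [p].
The 10×30 boundary matrix has rank 9 and Smith normal form diag(1,1,1,1,1,1,1,1,1).

Boundary ∂_2: C_2 → C_1 sends each 2-simplex [p,q,r] to [q,r] − [p,r] + [p,q]. For instance
  ∂BDJ = DJ − BJ + BD,
  ∂ALN = LN − AN + AL.
This gives a 30×20 integer matrix of rank 20; reducing to Smith normal form yields diagonal entries (1,1,1,1,1,1,1,1,1,1,1,1,1,1,1,1,1,1,1,2).

From H_k ≅ ker(∂_k) / im(∂_{k+1}) we obtain:

  H_2: rank ker ∂_2 − rank ∂_3 = (20 − 20) − 0 = 0, and there is no ∂_3, so H_2 = 0.

(K is a triangulation of the Klein bottle.)

H_2 = 0.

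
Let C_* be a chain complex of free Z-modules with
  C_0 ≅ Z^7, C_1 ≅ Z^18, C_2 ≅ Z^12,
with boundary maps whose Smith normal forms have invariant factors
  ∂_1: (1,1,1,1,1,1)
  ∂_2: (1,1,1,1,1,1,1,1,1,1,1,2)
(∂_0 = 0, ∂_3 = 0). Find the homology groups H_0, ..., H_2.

H_0: b_0 = 7 − 0 − 6 = 1; torsion from ∂_1 factors > 1: none. So H_0 ≅ Z.
H_1: b_1 = 18 − 6 − 12 = 0; torsion from ∂_2 factors > 1: [2]. So H_1 ≅ Z/2.
H_2: b_2 = 12 − 12 − 0 = 0; torsion from ∂_3 factors > 1: none. So H_2 ≅ 0.

H_0 ≅ Z,  H_1 ≅ Z/2,  H_2 = 0.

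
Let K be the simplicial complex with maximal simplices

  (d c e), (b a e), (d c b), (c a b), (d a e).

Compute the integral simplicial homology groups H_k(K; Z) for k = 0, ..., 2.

H_0 = Z,  H_1 = Z,  H_2 = 0.

Fix the vertex order a < b < c < d < e and write every simplex with vertices in increasing order. Then dim K = 2 and the simplices of K are:

  0-simplices (5): a, b, c, d, e
  1-simplices (10): ab, ac, ad, ae, bc, bd, be, cd, ce, de
  2-simplices (5): abc, abe, ade, bcd, cde

Hence C_0 ≅ Z^5, C_1 ≅ Z^10, C_2 ≅ Z^5.

Boundary ∂_1: C_1 → C_0 maps an edge to its endpoints' difference, ∂[p,q] = q − p.
The 5×10 boundary matrix has rank 4 and Smith normal form diag(1,1,1,1).

∂_2: C_2 → C_1 maps a triangle to the signed sum of its edges. For instance
  ∂abe = be − ae + ab,
  ∂bcd = cd − bd + bc.
As a 10×5 matrix over Z this has rank 5, with invariant factors (1,1,1,1,1).

Reading off H_k = ker ∂_k / im ∂_{k+1}:

  H_0: rank C_0 − rank ∂_1 = 5 − 4 = 1, and the invariant factors of ∂_1 are all 1, so H_0 ≅ Z.
  H_1: rank ker ∂_1 − rank ∂_2 = (10 − 4) − 5 = 1, and the invariant factors of ∂_2 are all 1, so H_1 ≅ Z.
  H_2: rank ker ∂_2 − rank ∂_3 = (5 − 5) − 0 = 0, and there is no ∂_3, so H_2 ≅ 0.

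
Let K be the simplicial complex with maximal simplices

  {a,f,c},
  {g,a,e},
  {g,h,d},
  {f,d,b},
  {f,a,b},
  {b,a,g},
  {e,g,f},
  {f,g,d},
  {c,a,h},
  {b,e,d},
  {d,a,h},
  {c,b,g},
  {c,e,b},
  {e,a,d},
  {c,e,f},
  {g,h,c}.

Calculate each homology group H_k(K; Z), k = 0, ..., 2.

Take the total order a < b < c < d < e < f < g < h on the vertex set. Then K (dimension 2) consists of the simplices:

  0-simplices (8): a, b, c, d, e, f, g, h
  1-simplices (24): ab, ac, ad, ae, af, ag, ah, bc, bd, be, bf, bg, ce, cf, cg, ch, de, df, dg, dh, ef, eg, fg, gh
  2-simplices (16): abf, abg, acf, ach, ade, adh, aeg, bce, bcg, bde, bdf, cef, cgh, dfg, dgh, efg

so the chain groups are C_0 ≅ Z^8, C_1 ≅ Z^24, C_2 ≅ Z^16.

∂_1: C_1 → C_0 is given by ∂[p,q] = [q] − [p]. For instance
  ∂bc = c − b.
This gives a 8×24 integer matrix of rank 7; reducing to Smith normal form yields diagonal entries (1,1,1,1,1,1,1).

Boundary ∂_2: C_2 → C_1 maps a triangle to the signed sum of its edges. For instance
  ∂cgh = gh − ch + cg,
  ∂ach = ch − ah + ac.
The resulting 24×16 matrix has rank 15, and its Smith normal form has invariant factors (1,1,1,1,1,1,1,1,1,1,1,1,1,1,1).

From H_k ≅ ker(∂_k) / im(∂_{k+1}) we obtain:

  H_0: rank C_0 − rank ∂_1 = 8 − 7 = 1, and the invariant factors of ∂_1 are all 1, so H_0 ≅ Z.
  H_1: rank ker ∂_1 − rank ∂_2 = (24 − 7) − 15 = 2, and the invariant factors of ∂_2 are all 1, so H_1 ≅ Z^2.
  H_2: rank ker ∂_2 − rank ∂_3 = (16 − 15) − 0 = 1, and there is no ∂_3, so H_2 ≅ Z.

H_0 = Z,  H_1 = Z^2,  H_2 = Z.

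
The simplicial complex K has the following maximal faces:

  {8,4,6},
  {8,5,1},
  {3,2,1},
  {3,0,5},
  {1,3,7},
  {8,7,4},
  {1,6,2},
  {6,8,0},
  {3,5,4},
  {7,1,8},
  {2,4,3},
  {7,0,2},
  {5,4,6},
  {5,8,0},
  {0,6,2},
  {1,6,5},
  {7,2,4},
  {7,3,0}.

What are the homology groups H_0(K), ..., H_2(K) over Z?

Take the total order 0 < 1 < 2 < 3 < 4 < 5 < 6 < 7 < 8 on the vertex set. Then K (dimension 2) consists of the simplices:

  0-simplices (9): [0], [1], [2], [3], [4], [5], [6], [7], [8]
  1-simplices (27): (27 of them)
  2-simplices (18): [0,2,6], [0,2,7], [0,3,5], [0,3,7], [0,5,8], [0,6,8], [1,2,3], [1,2,6], [1,3,7], [1,5,6], [1,5,8], [1,7,8], [2,3,4], [2,4,7], [3,4,5], [4,5,6], [4,6,8], [4,7,8]

so the chain groups are C_0 ≅ Z^9, C_1 ≅ Z^27, C_2 ≅ Z^18.

∂_1: C_1 → C_0 sends each edge [p,q] (with p < q) to q − p. For instance
  ∂[3,7] = [7] − [3].
As a 9×27 matrix over Z this has rank 8, with invariant factors (1,1,1,1,1,1,1,1).

∂_2: C_2 → C_1 maps a triangle to the signed sum of its edges. For instance
  ∂[4,7,8] = [7,8] − [4,8] + [4,7],
  ∂[0,5,8] = [5,8] − [0,8] + [0,5].
The 27×18 boundary matrix has rank 18 and Smith normal form diag(1,1,1,1,1,1,1,1,1,1,1,1,1,1,1,1,1,2).

Now H_k = ker ∂_k / im ∂_{k+1}, so:

  H_0: rank C_0 − rank ∂_1 = 9 − 8 = 1, and the invariant factors of ∂_1 are all 1, so H_0 ≅ Z.
  H_1: rank ker ∂_1 − rank ∂_2 = (27 − 8) − 18 = 1, and ∂_2 has invariant factor 2 > 1, so H_1 ≅ Z ⊕ Z/2Z.
  H_2: rank ker ∂_2 − rank ∂_3 = (18 − 18) − 0 = 0, and there is no ∂_3, so H_2 ≅ 0.

As a check, the Euler characteristic is 9 − 27 + 18 = 0, which agrees with 1 − 1 + 0 = 0.

H_0 = Z,  H_1 = Z ⊕ Z/2Z,  H_2 = 0.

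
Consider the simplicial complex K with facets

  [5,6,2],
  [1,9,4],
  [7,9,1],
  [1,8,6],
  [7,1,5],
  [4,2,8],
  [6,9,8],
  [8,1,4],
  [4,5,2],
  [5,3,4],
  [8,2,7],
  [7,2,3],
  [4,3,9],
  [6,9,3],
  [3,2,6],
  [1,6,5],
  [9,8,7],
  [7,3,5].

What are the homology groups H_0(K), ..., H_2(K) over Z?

H_0 = Z,  H_1 = Z ⊕ Z/2,  H_2 = 0.

Take the total order 1 < 2 < 3 < 4 < 5 < 6 < 7 < 8 < 9 on the vertex set. Then K (dimension 2) consists of the simplices:

  0-simplices (9): [1], [2], [3], [4], [5], [6], [7], [8], [9]
  1-simplices (27): (27 of them)
  2-simplices (18): [1,4,8], [1,4,9], [1,5,6], [1,5,7], [1,6,8], [1,7,9], [2,3,6], [2,3,7], [2,4,5], [2,4,8], [2,5,6], [2,7,8], [3,4,5], [3,4,9], [3,5,7], [3,6,9], [6,8,9], [7,8,9]

giving chain groups C_0 ≅ Z^9, C_1 ≅ Z^27, C_2 ≅ Z^18.

The boundary map ∂_1: C_1 → C_0 maps an edge to its endpoints' difference, ∂[p,q] = q − p. For instance
  ∂[3,5] = [5] − [3].
The 9×27 boundary matrix has rank 8 and Smith normal form diag(1,1,1,1,1,1,1,1).

∂_2: C_2 → C_1 maps a triangle to the signed sum of its edges. For instance
  ∂[6,8,9] = [8,9] − [6,9] + [6,8],
  ∂[1,5,7] = [5,7] − [1,7] + [1,5].
The 27×18 boundary matrix has rank 18 and Smith normal form diag(1,1,1,1,1,1,1,1,1,1,1,1,1,1,1,1,1,2).

Now H_k = ker ∂_k / im ∂_{k+1}, so:

  H_0: rank C_0 − rank ∂_1 = 9 − 8 = 1, and the invariant factors of ∂_1 are all 1, so H_0 = Z.
  H_1: rank ker ∂_1 − rank ∂_2 = (27 − 8) − 18 = 1, and ∂_2 has invariant factor 2 > 1, so H_1 = Z ⊕ Z/2.
  H_2: rank ker ∂_2 − rank ∂_3 = (18 − 18) − 0 = 0, and there is no ∂_3, so H_2 = 0.

(K is a triangulation of the Klein bottle.)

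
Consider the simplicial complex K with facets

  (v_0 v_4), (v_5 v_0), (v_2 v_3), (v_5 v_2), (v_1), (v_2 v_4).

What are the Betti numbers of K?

We work with the vertex ordering v_0 < v_1 < v_2 < v_3 < v_4 < v_5. The simplices of K, each written with vertices in increasing order, are:

  0-simplices (6): [v_0], [v_1], [v_2], [v_3], [v_4], [v_5]
  1-simplices (5): [v_0,v_4], [v_0,v_5], [v_2,v_3], [v_2,v_4], [v_2,v_5]

so the chain groups are C_0 ≅ Z^6, C_1 ≅ Z^5.

The boundary map ∂_1: C_1 → C_0 is given by ∂[p,q] = [q] − [p]. For instance
  ∂[v_2,v_5] = [v_5] − [v_2].
The 6×5 boundary matrix has rank 4 and Smith normal form diag(1,1,1,1).

Now H_k = ker ∂_k / im ∂_{k+1}, so:

  H_0: rank C_0 − rank ∂_1 = 6 − 4 = 2, and the invariant factors of ∂_1 are all 1, so H_0 ≅ Z^2.
  H_1: rank ker ∂_1 − rank ∂_2 = (5 − 4) − 0 = 1, and there is no ∂_2, so H_1 ≅ Z.

As a check, the Euler characteristic is 6 − 5 = 1, which agrees with 2 − 1 = 1.

Hence the Betti numbers are b_0 = 2, b_1 = 1.

b_0 = 2, b_1 = 1.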